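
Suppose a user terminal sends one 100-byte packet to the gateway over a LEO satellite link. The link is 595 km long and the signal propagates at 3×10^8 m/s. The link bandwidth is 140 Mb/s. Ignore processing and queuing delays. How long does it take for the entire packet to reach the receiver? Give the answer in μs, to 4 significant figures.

L = 100 × 8 = 800 bits.
Transmission delay = L/R = 800 / 140000000 = 5.71429 μs.
Propagation delay = d/s = 595000 m / 300000000 m/s = 1983.33 μs.
Total = 1989 μs.

1989 μs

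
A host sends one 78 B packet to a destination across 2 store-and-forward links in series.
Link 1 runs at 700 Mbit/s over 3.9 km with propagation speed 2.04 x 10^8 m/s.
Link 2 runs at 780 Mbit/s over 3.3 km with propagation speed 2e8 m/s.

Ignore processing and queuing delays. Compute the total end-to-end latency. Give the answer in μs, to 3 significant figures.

37.3 μs

L = 78 × 8 = 624 bits.
Transmission delays (L/R per hop): 0.891429, 0.8 μs; sum = 1.69143 μs.
Propagation delays (d/s per hop): 19.1176, 16.5 μs; sum = 35.6176 μs.
End-to-end = 37.3 μs.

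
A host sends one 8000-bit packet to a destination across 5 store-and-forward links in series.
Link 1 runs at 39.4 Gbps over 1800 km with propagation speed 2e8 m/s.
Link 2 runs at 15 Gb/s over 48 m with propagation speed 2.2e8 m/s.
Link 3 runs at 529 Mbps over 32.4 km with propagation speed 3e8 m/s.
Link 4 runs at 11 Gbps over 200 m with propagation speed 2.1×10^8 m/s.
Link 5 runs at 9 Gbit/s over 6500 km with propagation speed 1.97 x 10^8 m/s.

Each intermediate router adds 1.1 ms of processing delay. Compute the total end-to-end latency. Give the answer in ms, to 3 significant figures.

Transmission delays (L/R per hop): 0.000203046, 0.000533333, 0.0151229, 0.000727273, 0.000888889 ms; sum = 0.0174754 ms.
Propagation delays (d/s per hop): 9, 0.000218182, 0.108, 0.000952381, 32.9949 ms; sum = 42.1041 ms.
Processing at 4 router(s): 4 × 1.1 ms = 4.4 ms.
End-to-end = 46.5 ms.

46.5 ms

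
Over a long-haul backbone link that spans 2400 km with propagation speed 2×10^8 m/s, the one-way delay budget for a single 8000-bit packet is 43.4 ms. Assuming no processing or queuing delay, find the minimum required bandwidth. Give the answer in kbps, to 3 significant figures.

255 kbps

Propagation delay = 2400000 / 200000000 = 12 ms.
Transmission budget = 43.4 − 12 = 31.4 ms.
R ≥ L / t_tx = 8000 bits / 0.0314 s = 255 kbps.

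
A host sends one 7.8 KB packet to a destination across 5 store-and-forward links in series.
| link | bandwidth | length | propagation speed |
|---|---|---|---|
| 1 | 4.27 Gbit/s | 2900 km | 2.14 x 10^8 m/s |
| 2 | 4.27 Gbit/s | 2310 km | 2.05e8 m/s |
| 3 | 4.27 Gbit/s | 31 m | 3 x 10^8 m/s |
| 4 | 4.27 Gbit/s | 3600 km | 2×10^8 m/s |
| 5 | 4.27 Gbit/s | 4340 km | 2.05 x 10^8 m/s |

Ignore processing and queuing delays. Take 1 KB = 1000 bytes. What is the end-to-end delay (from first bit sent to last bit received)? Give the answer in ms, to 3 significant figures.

64.1 ms

L = 62400 bits.
Transmission delay per hop = L/R = 62400/4.27e+09 = 0.0146136 ms; 5 hops → 0.0730679 ms.
Propagation delays (d/s per hop): 13.5514, 11.2683, 0.000103333, 18, 21.1707 ms; sum = 63.9905 ms.
End-to-end = 64.1 ms.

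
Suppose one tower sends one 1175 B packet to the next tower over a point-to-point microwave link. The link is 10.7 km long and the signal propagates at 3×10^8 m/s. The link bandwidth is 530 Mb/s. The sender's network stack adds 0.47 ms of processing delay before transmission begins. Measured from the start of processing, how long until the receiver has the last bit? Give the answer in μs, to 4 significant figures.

523.4 μs

L = 1175 × 8 = 9400 bits.
Transmission delay = L/R = 9400 / 530000000 = 17.7358 μs.
Propagation delay = d/s = 10700 m / 300000000 m/s = 35.6667 μs.
Plus processing delay 0.47 ms = 470 μs.
Total = 523.4 μs.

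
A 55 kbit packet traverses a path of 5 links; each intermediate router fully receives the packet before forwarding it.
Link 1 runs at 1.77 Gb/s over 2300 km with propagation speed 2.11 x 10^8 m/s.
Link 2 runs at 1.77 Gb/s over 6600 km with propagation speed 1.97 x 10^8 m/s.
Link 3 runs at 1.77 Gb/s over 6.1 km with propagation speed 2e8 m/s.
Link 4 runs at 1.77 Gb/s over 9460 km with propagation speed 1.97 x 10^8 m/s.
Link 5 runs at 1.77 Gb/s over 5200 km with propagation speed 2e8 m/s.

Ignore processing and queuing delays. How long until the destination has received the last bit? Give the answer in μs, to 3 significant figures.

119000 μs

L = 55000 bits.
Transmission delay per hop = L/R = 55000/1770000000 = 31.0734 μs; 5 hops → 155.367 μs.
Propagation delays (d/s per hop): 10900.5, 33502.5, 30.5, 48020.3, 26000 μs; sum = 118454 μs.
End-to-end = 119000 μs.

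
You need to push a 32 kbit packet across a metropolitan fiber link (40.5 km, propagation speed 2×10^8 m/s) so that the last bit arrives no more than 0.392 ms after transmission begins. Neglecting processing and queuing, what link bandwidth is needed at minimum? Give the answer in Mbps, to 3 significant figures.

Propagation delay = 40500 / 200000000 = 0.2025 ms.
Transmission budget = 0.392 − 0.2025 = 0.1895 ms.
R ≥ L / t_tx = 32000 bits / 0.0001895 s = 169 Mbps.

169 Mbps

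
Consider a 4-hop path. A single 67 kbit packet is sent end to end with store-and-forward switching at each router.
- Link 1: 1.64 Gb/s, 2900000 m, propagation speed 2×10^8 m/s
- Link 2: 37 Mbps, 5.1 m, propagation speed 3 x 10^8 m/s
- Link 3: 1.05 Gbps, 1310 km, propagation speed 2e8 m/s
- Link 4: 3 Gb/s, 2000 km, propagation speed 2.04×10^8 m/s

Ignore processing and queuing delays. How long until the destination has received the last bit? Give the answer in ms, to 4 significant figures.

32.79 ms

L = 67000 bits.
Transmission delays (L/R per hop): 0.0408537, 1.81081, 0.0638095, 0.0223333 ms; sum = 1.93781 ms.
Propagation delays (d/s per hop): 14.5, 1.7e-05, 6.55, 9.80392 ms; sum = 30.8539 ms.
End-to-end = 32.79 ms.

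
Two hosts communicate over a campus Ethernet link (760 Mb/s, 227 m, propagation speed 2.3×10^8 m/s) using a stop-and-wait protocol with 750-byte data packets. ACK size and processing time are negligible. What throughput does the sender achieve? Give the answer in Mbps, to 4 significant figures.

t_tx = L/R = 6000/760000000 = 7.89474e-06 s.
t_prop = 227/2.3e+08 = 9.86957e-07 s; RTT = 1.97391e-06 s.
Cycle = t_tx + RTT = 9.86865e-06 s.
Throughput = L / cycle = 6000 / 9.86865e-06 = 608.0 Mbps.

608.0 Mbps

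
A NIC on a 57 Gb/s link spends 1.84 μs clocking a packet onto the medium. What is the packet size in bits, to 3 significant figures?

105000 bits

L = R × t_tx = 57000000000 b/s × 1.84e-06 s = 104880 bits.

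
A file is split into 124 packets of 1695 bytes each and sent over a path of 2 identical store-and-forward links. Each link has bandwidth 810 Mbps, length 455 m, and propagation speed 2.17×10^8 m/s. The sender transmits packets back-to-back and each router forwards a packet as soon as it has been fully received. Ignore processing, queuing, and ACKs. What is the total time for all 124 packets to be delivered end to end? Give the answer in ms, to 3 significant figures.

2.10 ms

Per-hop transmission t_tx = L/R = 13560/810000000 = 0.0167407 ms.
Per-hop propagation t_prop = 455/217000000 = 0.00209677 ms.
Pipeline fill: first packet needs 2·t_tx to clear all hops; remaining 123 packets each add one t_tx.
Total = (2+124-1)·t_tx + 2·t_prop = 125·0.0167407 + 2·0.00209677 = 2.10 ms.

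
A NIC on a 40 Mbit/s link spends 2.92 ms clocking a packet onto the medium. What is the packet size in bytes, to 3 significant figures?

14600 bytes

L = R × t_tx = 40000000 b/s × 0.00292 s = 116800 bits.
In bytes: 116800 / 8 = 14600 bytes.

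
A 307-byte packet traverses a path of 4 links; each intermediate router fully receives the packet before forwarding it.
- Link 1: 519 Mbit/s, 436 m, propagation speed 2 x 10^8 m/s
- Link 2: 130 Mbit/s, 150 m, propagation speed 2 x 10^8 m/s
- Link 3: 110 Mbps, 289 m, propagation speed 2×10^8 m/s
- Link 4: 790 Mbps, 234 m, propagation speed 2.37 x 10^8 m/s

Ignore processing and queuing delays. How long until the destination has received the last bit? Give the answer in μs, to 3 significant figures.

54.4 μs

L = 307 × 8 = 2456 bits.
Transmission delays (L/R per hop): 4.73218, 18.8923, 22.3273, 3.10886 μs; sum = 49.0606 μs.
Propagation delays (d/s per hop): 2.18, 0.75, 1.445, 0.987342 μs; sum = 5.36234 μs.
End-to-end = 54.4 μs.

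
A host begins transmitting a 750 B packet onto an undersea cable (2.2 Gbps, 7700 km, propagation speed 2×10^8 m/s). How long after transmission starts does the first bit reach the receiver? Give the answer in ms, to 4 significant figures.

38.50 ms

First bit experiences only propagation delay: d/s = 7700000/200000000 = 38.50 ms.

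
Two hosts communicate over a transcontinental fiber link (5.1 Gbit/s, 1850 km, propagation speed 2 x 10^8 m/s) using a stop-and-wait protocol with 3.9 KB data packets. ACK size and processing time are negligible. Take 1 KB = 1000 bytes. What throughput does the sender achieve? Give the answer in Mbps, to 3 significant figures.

t_tx = L/R = 31200/5100000000 = 6.11765e-06 s.
t_prop = 1850000/200000000 = 0.00925 s; RTT = 0.0185 s.
Cycle = t_tx + RTT = 0.0185061 s.
Throughput = L / cycle = 31200 / 0.0185061 = 1.69 Mbps.

1.69 Mbps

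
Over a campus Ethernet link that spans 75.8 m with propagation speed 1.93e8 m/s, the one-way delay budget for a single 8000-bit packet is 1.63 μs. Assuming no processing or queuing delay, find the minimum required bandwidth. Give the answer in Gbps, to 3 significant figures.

Propagation delay = 75.8 / 193000000 = 0.392746 μs.
Transmission budget = 1.63 − 0.392746 = 1.23725 μs.
R ≥ L / t_tx = 8000 bits / 1.23725e-06 s = 6.47 Gbps.

6.47 Gbps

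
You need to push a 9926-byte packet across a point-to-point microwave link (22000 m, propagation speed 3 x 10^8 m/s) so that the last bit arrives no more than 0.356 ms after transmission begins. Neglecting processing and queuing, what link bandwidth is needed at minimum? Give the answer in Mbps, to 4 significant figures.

280.9 Mbps

L = 79408 bits.
Propagation delay = 22000 / 300000000 = 0.0733333 ms.
Transmission budget = 0.356 − 0.0733333 = 0.282667 ms.
R ≥ L / t_tx = 79408 bits / 0.000282667 s = 280.9 Mbps.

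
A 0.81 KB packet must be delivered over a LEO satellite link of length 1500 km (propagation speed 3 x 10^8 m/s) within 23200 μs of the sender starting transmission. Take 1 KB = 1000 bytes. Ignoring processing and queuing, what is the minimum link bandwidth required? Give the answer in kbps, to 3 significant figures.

356 kbps

L = 6480 bits.
Propagation delay = 1500000 / 300000000 = 5000 μs.
Transmission budget = 23200 − 5000 = 18200 μs.
R ≥ L / t_tx = 6480 bits / 0.0182 s = 356 kbps.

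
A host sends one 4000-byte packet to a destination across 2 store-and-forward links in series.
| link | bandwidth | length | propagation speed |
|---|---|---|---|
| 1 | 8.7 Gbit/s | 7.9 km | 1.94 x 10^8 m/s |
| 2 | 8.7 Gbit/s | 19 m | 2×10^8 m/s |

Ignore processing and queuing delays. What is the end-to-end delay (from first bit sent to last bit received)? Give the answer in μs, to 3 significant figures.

L = 4000 × 8 = 32000 bits.
Transmission delay per hop = L/R = 32000/8700000000 = 3.67816 μs; 2 hops → 7.35632 μs.
Propagation delays (d/s per hop): 40.7216, 0.095 μs; sum = 40.8166 μs.
End-to-end = 48.2 μs.

48.2 μs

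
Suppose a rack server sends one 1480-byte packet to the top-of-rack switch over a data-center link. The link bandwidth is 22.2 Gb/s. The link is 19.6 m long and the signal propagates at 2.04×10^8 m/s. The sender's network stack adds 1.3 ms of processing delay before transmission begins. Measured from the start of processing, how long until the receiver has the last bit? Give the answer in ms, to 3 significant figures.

L = 1480 × 8 = 11840 bits.
Transmission delay = L/R = 11840 / 22200000000 = 0.000533333 ms.
Propagation delay = d/s = 19.6 m / 204000000 m/s = 9.60784e-05 ms.
Plus processing delay 1.3 ms = 1.3 ms.
Total = 1.30 ms.

1.30 ms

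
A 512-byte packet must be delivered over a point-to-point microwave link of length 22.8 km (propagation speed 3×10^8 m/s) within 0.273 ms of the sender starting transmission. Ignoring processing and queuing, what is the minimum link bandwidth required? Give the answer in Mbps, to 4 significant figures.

20.79 Mbps

L = 4096 bits.
Propagation delay = 22800 / 300000000 = 0.076 ms.
Transmission budget = 0.273 − 0.076 = 0.197 ms.
R ≥ L / t_tx = 4096 bits / 0.000197 s = 20.79 Mbps.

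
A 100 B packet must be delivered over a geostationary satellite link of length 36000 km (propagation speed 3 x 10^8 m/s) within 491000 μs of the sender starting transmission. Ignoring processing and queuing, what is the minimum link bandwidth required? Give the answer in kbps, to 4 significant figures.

L = 800 bits.
Propagation delay = 36000000 / 300000000 = 120000 μs.
Transmission budget = 491000 − 120000 = 371000 μs.
R ≥ L / t_tx = 800 bits / 0.371 s = 2.156 kbps.

2.156 kbps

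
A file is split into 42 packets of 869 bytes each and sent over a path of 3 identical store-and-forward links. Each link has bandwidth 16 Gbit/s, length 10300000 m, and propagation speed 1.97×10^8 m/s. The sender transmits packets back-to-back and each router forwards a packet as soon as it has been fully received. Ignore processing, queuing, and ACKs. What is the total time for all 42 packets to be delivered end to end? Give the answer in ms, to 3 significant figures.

157 ms

Per-hop transmission t_tx = L/R = 6952/16000000000 = 0.0004345 ms.
Per-hop propagation t_prop = 10300000/197000000 = 52.2843 ms.
Pipeline fill: first packet needs 3·t_tx to clear all hops; remaining 41 packets each add one t_tx.
Total = (3+42-1)·t_tx + 3·t_prop = 44·0.0004345 + 3·52.2843 = 157 ms.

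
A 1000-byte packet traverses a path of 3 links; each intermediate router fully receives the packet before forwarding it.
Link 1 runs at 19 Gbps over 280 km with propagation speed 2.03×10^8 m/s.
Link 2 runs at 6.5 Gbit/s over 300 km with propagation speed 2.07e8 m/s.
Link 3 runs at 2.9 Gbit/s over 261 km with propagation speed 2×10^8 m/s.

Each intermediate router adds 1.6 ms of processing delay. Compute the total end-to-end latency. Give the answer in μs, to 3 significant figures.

7340 μs

L = 1000 × 8 = 8000 bits.
Transmission delays (L/R per hop): 0.421053, 1.23077, 2.75862 μs; sum = 4.41044 μs.
Propagation delays (d/s per hop): 1379.31, 1449.28, 1305 μs; sum = 4133.59 μs.
Processing at 2 router(s): 2 × 1.6 ms = 3200 μs.
End-to-end = 7340 μs.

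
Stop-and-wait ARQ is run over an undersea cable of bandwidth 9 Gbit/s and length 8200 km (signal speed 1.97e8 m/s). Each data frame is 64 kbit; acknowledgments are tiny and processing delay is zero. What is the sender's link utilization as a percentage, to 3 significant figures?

0.00854 %

t_tx = L/R = 64000/9000000000 = 7.11111e-06 s.
t_prop = 8200000/197000000 = 0.0416244 s; RTT = 0.0832487 s.
Cycle = t_tx + RTT = 0.0832558 s.
Utilization = t_tx / cycle = 7.11111e-06/0.0832558 = 0.00854 %.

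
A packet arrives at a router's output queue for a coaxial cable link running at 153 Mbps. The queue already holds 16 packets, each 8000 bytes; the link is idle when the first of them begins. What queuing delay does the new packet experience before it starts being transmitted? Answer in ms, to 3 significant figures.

6.69 ms

Each queued packet: L/R = 64000/153000000 = 0.418301 ms.
16 queued → 6.69281 ms.
Queuing delay = 6.69 ms.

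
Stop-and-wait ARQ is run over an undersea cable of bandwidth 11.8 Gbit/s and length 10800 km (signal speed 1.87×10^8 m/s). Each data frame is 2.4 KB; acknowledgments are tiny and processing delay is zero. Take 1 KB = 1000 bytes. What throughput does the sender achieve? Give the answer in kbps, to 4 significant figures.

t_tx = L/R = 19200/11800000000 = 1.62712e-06 s.
t_prop = 10800000/187000000 = 0.057754 s; RTT = 0.115508 s.
Cycle = t_tx + RTT = 0.11551 s.
Throughput = L / cycle = 19200 / 0.11551 = 166.2 kbps.

166.2 kbps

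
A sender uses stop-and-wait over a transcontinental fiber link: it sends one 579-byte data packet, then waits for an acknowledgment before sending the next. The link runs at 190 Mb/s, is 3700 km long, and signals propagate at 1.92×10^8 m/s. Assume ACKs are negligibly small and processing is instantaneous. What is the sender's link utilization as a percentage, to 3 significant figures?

0.0632 %

t_tx = L/R = 4632/190000000 = 2.43789e-05 s.
t_prop = 3700000/192000000 = 0.0192708 s; RTT = 0.0385417 s.
Cycle = t_tx + RTT = 0.038566 s.
Utilization = t_tx / cycle = 2.43789e-05/0.038566 = 0.0632 %.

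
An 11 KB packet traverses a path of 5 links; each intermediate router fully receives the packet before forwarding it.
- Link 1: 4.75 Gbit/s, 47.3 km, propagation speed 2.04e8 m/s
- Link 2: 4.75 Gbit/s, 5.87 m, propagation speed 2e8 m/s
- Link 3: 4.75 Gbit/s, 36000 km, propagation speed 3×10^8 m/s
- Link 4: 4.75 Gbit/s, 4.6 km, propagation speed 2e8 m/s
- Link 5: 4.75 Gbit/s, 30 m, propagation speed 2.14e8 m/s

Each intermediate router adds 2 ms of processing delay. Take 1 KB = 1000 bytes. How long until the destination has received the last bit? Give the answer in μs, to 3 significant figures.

L = 88000 bits.
Transmission delay per hop = L/R = 88000/4750000000 = 18.5263 μs; 5 hops → 92.6316 μs.
Propagation delays (d/s per hop): 231.863, 0.02935, 120000, 23, 0.140187 μs; sum = 120255 μs.
Processing at 4 router(s): 4 × 2 ms = 8000 μs.
End-to-end = 128000 μs.

128000 μs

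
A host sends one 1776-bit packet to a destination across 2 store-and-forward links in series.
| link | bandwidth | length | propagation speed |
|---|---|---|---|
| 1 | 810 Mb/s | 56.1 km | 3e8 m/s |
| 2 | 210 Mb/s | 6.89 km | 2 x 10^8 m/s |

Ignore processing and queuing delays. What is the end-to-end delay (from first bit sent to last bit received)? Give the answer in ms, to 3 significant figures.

0.232 ms

Transmission delays (L/R per hop): 0.00219259, 0.00845714 ms; sum = 0.0106497 ms.
Propagation delays (d/s per hop): 0.187, 0.03445 ms; sum = 0.22145 ms.
End-to-end = 0.232 ms.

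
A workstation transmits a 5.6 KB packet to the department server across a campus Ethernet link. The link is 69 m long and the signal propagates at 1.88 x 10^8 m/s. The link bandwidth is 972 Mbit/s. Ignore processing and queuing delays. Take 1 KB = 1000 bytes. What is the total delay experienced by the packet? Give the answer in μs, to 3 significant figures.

L = 44800 bits.
Transmission delay = L/R = 44800 / 972000000 = 46.0905 μs.
Propagation delay = d/s = 69 m / 188000000 m/s = 0.367021 μs.
Total = 46.5 μs.

46.5 μs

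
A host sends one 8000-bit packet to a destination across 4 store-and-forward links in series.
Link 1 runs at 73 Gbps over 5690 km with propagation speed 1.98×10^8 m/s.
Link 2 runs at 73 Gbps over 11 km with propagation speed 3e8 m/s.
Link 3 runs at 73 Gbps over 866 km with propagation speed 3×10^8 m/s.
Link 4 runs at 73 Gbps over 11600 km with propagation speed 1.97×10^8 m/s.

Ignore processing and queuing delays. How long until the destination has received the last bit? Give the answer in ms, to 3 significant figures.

90.5 ms

Transmission delay per hop = L/R = 8000/73000000000 = 0.000109589 ms; 4 hops → 0.000438356 ms.
Propagation delays (d/s per hop): 28.7374, 0.0366667, 2.88667, 58.8832 ms; sum = 90.544 ms.
End-to-end = 90.5 ms.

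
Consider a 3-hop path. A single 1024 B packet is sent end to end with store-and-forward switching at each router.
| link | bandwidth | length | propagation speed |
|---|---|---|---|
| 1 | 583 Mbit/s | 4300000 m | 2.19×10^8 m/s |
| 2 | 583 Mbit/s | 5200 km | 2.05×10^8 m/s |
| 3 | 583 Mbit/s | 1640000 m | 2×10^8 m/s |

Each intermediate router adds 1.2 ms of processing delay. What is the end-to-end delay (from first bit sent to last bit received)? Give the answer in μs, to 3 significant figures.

L = 1024 × 8 = 8192 bits.
Transmission delay per hop = L/R = 8192/583000000 = 14.0515 μs; 3 hops → 42.1544 μs.
Propagation delays (d/s per hop): 19634.7, 25365.9, 8200 μs; sum = 53200.6 μs.
Processing at 2 router(s): 2 × 1.2 ms = 2400 μs.
End-to-end = 55600 μs.

55600 μs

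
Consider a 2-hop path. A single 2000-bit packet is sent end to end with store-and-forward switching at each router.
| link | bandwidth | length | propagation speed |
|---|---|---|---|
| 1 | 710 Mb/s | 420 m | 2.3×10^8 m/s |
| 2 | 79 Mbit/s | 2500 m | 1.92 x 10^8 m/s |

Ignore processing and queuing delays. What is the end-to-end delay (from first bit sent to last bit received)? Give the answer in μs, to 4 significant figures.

42.98 μs

Transmission delays (L/R per hop): 2.8169, 25.3165 μs; sum = 28.1334 μs.
Propagation delays (d/s per hop): 1.82609, 13.0208 μs; sum = 14.8469 μs.
End-to-end = 42.98 μs.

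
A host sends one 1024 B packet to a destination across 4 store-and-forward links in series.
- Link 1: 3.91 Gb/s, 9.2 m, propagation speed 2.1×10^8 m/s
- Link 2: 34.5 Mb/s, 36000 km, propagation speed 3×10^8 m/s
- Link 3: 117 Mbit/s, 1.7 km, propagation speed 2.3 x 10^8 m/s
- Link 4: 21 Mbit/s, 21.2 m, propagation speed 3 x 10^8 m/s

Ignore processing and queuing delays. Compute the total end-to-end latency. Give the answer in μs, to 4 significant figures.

L = 1024 × 8 = 8192 bits.
Transmission delays (L/R per hop): 2.09514, 237.449, 70.0171, 390.095 μs; sum = 699.657 μs.
Propagation delays (d/s per hop): 0.0438095, 120000, 7.3913, 0.0706667 μs; sum = 120008 μs.
End-to-end = 120700 μs.

120700 μs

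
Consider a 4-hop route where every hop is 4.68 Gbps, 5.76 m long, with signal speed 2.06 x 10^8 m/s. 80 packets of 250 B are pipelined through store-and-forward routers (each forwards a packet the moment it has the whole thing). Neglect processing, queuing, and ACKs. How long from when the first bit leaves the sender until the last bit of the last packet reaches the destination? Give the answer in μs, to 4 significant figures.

Per-hop transmission t_tx = L/R = 2000/4680000000 = 0.42735 μs.
Per-hop propagation t_prop = 5.76/206000000 = 0.0279612 μs.
Pipeline fill: first packet needs 4·t_tx to clear all hops; remaining 79 packets each add one t_tx.
Total = (4+80-1)·t_tx + 4·t_prop = 83·0.42735 + 4·0.0279612 = 35.58 μs.

35.58 μs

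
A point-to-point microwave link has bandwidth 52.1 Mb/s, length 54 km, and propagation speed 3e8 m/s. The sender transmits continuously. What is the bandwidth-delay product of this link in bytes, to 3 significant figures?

1170 bytes

Propagation delay = 54000 / 300000000 = 0.00018 s.
BDP = R × t_prop = 52100000 × 0.00018 = 9378 bits.
In bytes: 9378/8 = 1170 bytes.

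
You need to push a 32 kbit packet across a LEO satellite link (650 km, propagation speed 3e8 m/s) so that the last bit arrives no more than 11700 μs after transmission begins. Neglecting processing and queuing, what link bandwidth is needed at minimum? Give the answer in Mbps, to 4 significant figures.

3.357 Mbps

Propagation delay = 650000 / 300000000 = 2166.67 μs.
Transmission budget = 11700 − 2166.67 = 9533.33 μs.
R ≥ L / t_tx = 32000 bits / 0.00953333 s = 3.357 Mbps.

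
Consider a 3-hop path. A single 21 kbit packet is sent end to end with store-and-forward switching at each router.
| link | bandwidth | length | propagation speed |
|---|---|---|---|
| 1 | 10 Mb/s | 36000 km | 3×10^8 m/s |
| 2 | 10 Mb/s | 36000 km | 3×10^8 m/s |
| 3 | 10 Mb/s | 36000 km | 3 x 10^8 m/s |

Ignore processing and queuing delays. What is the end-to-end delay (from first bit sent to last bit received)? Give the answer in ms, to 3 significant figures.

L = 21000 bits.
Transmission delay per hop = L/R = 21000/10000000 = 2.1 ms; 3 hops → 6.3 ms.
Propagation delays (d/s per hop): 120, 120, 120 ms; sum = 360 ms.
End-to-end = 366 ms.

366 ms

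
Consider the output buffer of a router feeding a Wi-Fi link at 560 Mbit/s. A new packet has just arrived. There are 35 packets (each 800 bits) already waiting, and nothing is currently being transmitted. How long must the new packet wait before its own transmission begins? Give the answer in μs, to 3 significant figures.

Each queued packet: L/R = 800/560000000 = 1.42857 μs.
35 queued → 50 μs.
Queuing delay = 50.0 μs.

50.0 μs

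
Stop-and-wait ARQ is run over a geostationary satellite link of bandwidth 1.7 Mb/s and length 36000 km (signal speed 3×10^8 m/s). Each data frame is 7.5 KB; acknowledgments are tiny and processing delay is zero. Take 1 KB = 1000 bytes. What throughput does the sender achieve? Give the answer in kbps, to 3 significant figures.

218 kbps

t_tx = L/R = 60000/1700000 = 0.0352941 s.
t_prop = 36000000/300000000 = 0.12 s; RTT = 0.24 s.
Cycle = t_tx + RTT = 0.275294 s.
Throughput = L / cycle = 60000 / 0.275294 = 218 kbps.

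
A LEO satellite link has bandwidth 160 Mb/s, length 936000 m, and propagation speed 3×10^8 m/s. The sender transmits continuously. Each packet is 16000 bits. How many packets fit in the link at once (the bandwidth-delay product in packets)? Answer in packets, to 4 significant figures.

31.20 packets

Propagation delay = 936000 / 300000000 = 0.00312 s.
BDP = R × t_prop = 160000000 × 0.00312 = 499200 bits.
In packets of 16000 bits: 31.20 packets.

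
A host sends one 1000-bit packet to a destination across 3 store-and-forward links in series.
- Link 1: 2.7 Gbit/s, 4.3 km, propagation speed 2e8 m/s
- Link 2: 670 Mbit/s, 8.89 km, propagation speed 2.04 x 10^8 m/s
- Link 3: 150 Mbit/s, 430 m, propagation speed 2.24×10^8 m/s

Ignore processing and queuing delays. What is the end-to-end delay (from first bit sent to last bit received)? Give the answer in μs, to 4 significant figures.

75.53 μs

Transmission delays (L/R per hop): 0.37037, 1.49254, 6.66667 μs; sum = 8.52957 μs.
Propagation delays (d/s per hop): 21.5, 43.5784, 1.91964 μs; sum = 66.9981 μs.
End-to-end = 75.53 μs.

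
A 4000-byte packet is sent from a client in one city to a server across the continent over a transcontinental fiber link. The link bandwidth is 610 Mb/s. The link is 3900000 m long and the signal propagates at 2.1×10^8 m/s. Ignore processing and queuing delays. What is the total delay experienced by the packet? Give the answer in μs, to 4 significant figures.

18620 μs

L = 4000 × 8 = 32000 bits.
Transmission delay = L/R = 32000 / 610000000 = 52.459 μs.
Propagation delay = d/s = 3900000 m / 210000000 m/s = 18571.4 μs.
Total = 18620 μs.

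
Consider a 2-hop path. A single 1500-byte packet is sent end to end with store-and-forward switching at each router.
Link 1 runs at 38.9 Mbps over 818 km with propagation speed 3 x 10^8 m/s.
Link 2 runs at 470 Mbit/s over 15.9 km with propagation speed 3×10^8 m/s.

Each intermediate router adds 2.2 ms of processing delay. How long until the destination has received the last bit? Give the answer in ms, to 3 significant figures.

L = 1500 × 8 = 12000 bits.
Transmission delays (L/R per hop): 0.308483, 0.0255319 ms; sum = 0.334015 ms.
Propagation delays (d/s per hop): 2.72667, 0.053 ms; sum = 2.77967 ms.
Processing at 1 router(s): 1 × 2.2 ms = 2.2 ms.
End-to-end = 5.31 ms.

5.31 ms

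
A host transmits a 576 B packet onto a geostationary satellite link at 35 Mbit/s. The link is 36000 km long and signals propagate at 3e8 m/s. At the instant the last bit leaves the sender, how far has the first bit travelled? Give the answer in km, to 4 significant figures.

t_tx = L/R = 4608/35000000 = 0.000131657 s.
Distance = s × t_tx = 300000000 × 0.000131657 = 39.50 km.

39.50 km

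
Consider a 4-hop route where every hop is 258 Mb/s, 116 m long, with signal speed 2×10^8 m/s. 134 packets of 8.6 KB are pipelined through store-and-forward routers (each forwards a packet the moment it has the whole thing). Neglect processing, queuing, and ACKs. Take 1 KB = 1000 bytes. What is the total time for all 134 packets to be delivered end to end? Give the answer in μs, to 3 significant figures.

36500 μs

Per-hop transmission t_tx = L/R = 68800/258000000 = 266.667 μs.
Per-hop propagation t_prop = 116/200000000 = 0.58 μs.
Pipeline fill: first packet needs 4·t_tx to clear all hops; remaining 133 packets each add one t_tx.
Total = (4+134-1)·t_tx + 4·t_prop = 137·266.667 + 4·0.58 = 36500 μs.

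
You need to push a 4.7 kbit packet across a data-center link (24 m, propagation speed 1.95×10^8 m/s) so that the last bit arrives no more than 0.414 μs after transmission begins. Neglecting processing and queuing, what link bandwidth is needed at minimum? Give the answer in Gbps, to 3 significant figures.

Propagation delay = 24 / 195000000 = 0.123077 μs.
Transmission budget = 0.414 − 0.123077 = 0.290923 μs.
R ≥ L / t_tx = 4700 bits / 2.90923e-07 s = 16.2 Gbps.

16.2 Gbps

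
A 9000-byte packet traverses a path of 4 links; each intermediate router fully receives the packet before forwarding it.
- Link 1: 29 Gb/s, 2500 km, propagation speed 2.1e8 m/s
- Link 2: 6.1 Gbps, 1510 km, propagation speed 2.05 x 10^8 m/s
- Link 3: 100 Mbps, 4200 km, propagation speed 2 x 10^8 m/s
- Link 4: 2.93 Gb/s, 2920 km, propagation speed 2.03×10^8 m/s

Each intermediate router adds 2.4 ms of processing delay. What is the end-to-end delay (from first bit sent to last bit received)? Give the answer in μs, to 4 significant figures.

62610 μs

L = 9000 × 8 = 72000 bits.
Transmission delays (L/R per hop): 2.48276, 11.8033, 720, 24.5734 μs; sum = 758.859 μs.
Propagation delays (d/s per hop): 11904.8, 7365.85, 21000, 14384.2 μs; sum = 54654.9 μs.
Processing at 3 router(s): 3 × 2.4 ms = 7200 μs.
End-to-end = 62610 μs.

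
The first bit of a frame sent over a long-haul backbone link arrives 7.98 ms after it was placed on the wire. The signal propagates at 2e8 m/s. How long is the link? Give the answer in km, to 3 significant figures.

1600 km

d = s × t_prop = 200000000 × 0.00798 = 1600 km.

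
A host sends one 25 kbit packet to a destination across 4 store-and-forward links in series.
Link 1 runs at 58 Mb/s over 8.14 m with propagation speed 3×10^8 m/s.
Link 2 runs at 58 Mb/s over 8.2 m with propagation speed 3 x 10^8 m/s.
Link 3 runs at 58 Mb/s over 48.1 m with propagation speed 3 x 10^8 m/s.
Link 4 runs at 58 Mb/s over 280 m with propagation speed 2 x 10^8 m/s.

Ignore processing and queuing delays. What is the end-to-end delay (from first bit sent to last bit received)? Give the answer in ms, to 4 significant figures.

L = 25000 bits.
Transmission delay per hop = L/R = 25000/58000000 = 0.431034 ms; 4 hops → 1.72414 ms.
Propagation delays (d/s per hop): 2.71333e-05, 2.73333e-05, 0.000160333, 0.0014 ms; sum = 0.0016148 ms.
End-to-end = 1.726 ms.

1.726 ms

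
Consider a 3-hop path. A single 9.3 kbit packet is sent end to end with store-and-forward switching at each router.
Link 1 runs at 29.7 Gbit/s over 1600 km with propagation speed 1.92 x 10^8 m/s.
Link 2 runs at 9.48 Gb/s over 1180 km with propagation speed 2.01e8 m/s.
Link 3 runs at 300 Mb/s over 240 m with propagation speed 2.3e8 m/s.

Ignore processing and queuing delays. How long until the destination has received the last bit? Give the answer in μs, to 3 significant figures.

14200 μs

L = 9300 bits.
Transmission delays (L/R per hop): 0.313131, 0.981013, 31 μs; sum = 32.2941 μs.
Propagation delays (d/s per hop): 8333.33, 5870.65, 1.04348 μs; sum = 14205 μs.
End-to-end = 14200 μs.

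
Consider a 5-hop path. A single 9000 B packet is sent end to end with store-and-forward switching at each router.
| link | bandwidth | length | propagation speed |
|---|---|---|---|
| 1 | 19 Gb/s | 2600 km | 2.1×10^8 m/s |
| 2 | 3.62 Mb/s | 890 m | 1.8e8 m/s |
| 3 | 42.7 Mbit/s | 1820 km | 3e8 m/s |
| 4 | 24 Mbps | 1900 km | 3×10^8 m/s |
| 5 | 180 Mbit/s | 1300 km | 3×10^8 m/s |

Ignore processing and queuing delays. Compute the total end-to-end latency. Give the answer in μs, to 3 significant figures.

L = 9000 × 8 = 72000 bits.
Transmission delays (L/R per hop): 3.78947, 19889.5, 1686.18, 3000, 400 μs; sum = 24979.5 μs.
Propagation delays (d/s per hop): 12381, 4.94444, 6066.67, 6333.33, 4333.33 μs; sum = 29119.2 μs.
End-to-end = 54100 μs.

54100 μs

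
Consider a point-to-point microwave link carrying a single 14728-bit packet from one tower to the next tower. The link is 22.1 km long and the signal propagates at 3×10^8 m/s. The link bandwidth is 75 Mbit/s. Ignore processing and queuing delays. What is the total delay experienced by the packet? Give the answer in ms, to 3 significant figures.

Transmission delay = L/R = 14728 / 75000000 = 0.196373 ms.
Propagation delay = d/s = 22100 m / 300000000 m/s = 0.0736667 ms.
Total = 0.270 ms.

0.270 ms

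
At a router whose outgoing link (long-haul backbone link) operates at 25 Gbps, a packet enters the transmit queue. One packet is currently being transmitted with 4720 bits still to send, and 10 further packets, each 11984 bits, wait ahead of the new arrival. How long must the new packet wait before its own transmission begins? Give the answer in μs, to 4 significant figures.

4.982 μs

Each queued packet: L/R = 11984/25000000000 = 0.47936 μs.
10 queued → 4.7936 μs.
Plus remaining 4720 bits of current packet: 0.1888 μs.
Queuing delay = 4.982 μs.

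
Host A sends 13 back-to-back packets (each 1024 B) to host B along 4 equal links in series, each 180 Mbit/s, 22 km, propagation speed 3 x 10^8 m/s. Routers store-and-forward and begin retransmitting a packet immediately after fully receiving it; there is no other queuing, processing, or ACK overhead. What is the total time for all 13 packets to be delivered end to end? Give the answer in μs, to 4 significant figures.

Per-hop transmission t_tx = L/R = 8192/180000000 = 45.5111 μs.
Per-hop propagation t_prop = 22000/300000000 = 73.3333 μs.
Pipeline fill: first packet needs 4·t_tx to clear all hops; remaining 12 packets each add one t_tx.
Total = (4+13-1)·t_tx + 4·t_prop = 16·45.5111 + 4·73.3333 = 1022 μs.

1022 μs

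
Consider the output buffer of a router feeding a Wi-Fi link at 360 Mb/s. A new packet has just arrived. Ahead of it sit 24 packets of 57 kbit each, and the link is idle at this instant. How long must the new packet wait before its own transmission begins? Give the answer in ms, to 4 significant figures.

3.800 ms

Each queued packet: L/R = 57000/360000000 = 0.158333 ms.
24 queued → 3.8 ms.
Queuing delay = 3.800 ms.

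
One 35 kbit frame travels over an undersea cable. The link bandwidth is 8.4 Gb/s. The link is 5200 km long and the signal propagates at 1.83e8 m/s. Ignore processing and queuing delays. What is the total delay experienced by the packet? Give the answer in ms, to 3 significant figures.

L = 35000 bits.
Transmission delay = L/R = 35000 / 8400000000 = 0.00416667 ms.
Propagation delay = d/s = 5200000 m / 183000000 m/s = 28.4153 ms.
Total = 28.4 ms.

28.4 ms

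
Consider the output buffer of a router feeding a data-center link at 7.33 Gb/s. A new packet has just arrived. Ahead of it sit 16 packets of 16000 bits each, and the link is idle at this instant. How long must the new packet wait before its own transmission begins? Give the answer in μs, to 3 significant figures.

34.9 μs

Each queued packet: L/R = 16000/7330000000 = 2.18281 μs.
16 queued → 34.925 μs.
Queuing delay = 34.9 μs.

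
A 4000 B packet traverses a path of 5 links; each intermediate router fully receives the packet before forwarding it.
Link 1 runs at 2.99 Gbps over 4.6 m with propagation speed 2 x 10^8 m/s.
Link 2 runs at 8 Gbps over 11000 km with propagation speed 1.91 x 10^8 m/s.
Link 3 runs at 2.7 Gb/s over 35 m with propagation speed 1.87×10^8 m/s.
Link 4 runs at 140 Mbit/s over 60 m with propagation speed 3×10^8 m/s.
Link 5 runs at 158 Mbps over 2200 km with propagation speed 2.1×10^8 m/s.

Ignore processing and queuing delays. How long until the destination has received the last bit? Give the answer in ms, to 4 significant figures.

68.53 ms

L = 4000 × 8 = 32000 bits.
Transmission delays (L/R per hop): 0.0107023, 0.004, 0.0118519, 0.228571, 0.202532 ms; sum = 0.457657 ms.
Propagation delays (d/s per hop): 2.3e-05, 57.5916, 0.000187166, 0.0002, 10.4762 ms; sum = 68.0682 ms.
End-to-end = 68.53 ms.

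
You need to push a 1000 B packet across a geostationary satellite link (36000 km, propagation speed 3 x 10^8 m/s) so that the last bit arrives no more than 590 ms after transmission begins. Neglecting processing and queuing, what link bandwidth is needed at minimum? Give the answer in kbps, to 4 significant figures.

17.02 kbps

L = 8000 bits.
Propagation delay = 36000000 / 300000000 = 120 ms.
Transmission budget = 590 − 120 = 470 ms.
R ≥ L / t_tx = 8000 bits / 0.47 s = 17.02 kbps.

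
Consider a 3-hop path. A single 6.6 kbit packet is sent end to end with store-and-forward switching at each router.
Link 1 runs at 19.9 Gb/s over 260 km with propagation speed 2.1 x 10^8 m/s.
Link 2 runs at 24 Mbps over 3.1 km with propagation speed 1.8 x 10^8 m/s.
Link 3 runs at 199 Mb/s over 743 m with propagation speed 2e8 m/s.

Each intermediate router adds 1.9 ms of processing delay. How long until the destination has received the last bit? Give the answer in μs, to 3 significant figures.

L = 6600 bits.
Transmission delays (L/R per hop): 0.331658, 275, 33.1658 μs; sum = 308.497 μs.
Propagation delays (d/s per hop): 1238.1, 17.2222, 3.715 μs; sum = 1259.03 μs.
Processing at 2 router(s): 2 × 1.9 ms = 3800 μs.
End-to-end = 5370 μs.

5370 μs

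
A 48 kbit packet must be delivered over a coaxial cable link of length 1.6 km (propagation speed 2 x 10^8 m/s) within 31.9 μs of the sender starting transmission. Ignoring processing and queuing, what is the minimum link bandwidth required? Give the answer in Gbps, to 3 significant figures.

2.01 Gbps

Propagation delay = 1600 / 200000000 = 8 μs.
Transmission budget = 31.9 − 8 = 23.9 μs.
R ≥ L / t_tx = 48000 bits / 2.39e-05 s = 2.01 Gbps.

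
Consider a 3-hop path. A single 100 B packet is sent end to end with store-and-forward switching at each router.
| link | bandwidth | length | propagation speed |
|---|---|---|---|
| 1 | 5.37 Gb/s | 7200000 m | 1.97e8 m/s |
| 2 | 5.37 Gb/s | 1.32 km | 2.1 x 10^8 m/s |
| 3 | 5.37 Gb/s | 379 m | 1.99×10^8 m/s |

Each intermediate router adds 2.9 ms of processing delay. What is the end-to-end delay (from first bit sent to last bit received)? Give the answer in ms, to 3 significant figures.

L = 100 × 8 = 800 bits.
Transmission delay per hop = L/R = 800/5370000000 = 0.000148976 ms; 3 hops → 0.000446927 ms.
Propagation delays (d/s per hop): 36.5482, 0.00628571, 0.00190452 ms; sum = 36.5564 ms.
Processing at 2 router(s): 2 × 2.9 ms = 5.8 ms.
End-to-end = 42.4 ms.

42.4 ms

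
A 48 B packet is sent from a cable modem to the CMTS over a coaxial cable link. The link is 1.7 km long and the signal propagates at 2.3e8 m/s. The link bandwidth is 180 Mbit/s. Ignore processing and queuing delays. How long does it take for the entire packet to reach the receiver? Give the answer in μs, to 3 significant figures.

9.52 μs

L = 48 × 8 = 384 bits.
Transmission delay = L/R = 384 / 180000000 = 2.13333 μs.
Propagation delay = d/s = 1700 m / 2.3e+08 m/s = 7.3913 μs.
Total = 9.52 μs.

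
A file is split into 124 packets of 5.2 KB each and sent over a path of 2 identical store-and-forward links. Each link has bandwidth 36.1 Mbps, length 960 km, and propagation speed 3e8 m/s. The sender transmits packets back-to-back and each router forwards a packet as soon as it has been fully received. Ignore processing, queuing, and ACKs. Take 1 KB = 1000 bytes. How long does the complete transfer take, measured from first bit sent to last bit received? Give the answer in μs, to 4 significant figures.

150400 μs

Per-hop transmission t_tx = L/R = 41600/36100000 = 1152.35 μs.
Per-hop propagation t_prop = 960000/300000000 = 3200 μs.
Pipeline fill: first packet needs 2·t_tx to clear all hops; remaining 123 packets each add one t_tx.
Total = (2+124-1)·t_tx + 2·t_prop = 125·1152.35 + 2·3200 = 150400 μs.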